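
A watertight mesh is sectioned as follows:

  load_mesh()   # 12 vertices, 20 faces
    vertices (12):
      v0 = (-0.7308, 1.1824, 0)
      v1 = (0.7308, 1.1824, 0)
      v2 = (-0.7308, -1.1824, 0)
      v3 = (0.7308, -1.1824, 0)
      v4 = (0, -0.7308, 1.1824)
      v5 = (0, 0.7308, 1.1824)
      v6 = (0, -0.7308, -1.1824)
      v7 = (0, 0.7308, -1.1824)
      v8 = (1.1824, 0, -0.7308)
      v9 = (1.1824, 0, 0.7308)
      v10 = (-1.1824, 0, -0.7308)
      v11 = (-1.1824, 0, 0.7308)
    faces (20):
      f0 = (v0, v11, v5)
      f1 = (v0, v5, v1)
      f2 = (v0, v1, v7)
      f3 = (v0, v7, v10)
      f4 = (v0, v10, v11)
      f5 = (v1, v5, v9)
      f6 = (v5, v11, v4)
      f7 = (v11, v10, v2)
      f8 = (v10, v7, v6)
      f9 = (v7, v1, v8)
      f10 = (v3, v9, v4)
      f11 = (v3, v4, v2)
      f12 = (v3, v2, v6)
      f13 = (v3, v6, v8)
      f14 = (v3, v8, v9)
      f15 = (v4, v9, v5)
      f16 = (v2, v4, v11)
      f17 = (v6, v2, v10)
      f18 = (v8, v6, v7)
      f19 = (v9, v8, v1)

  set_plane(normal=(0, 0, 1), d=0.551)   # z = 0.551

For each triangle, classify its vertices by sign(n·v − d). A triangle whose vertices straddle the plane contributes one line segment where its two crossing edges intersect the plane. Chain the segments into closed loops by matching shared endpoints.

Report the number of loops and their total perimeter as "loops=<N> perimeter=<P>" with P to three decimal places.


Straddling triangles (10 of 20):
  (v0,v11,v5) [-++] → (-1.07129, 0.290908, 0.551)–(-0.390246, 0.971954, 0.551)  len=0.9631
  (v0,v5,v1) [-+-] → (-0.390246, 0.971954, 0.551)–(0.390246, 0.971954, 0.551)  len=0.7805
  (v0,v10,v11) [--+] → (-1.1824, 0, 0.551)–(-1.07129, 0.290908, 0.551)  len=0.3114
  (v1,v5,v9) [-++] → (0.390246, 0.971954, 0.551)–(1.07129, 0.290908, 0.551)  len=0.9631
  (v11,v10,v2) [+--] → (-1.1824, 0, 0.551)–(-1.07129, -0.290908, 0.551)  len=0.3114
  (v3,v9,v4) [-++] → (1.07129, -0.290908, 0.551)–(0.390246, -0.971954, 0.551)  len=0.9631
  (v3,v4,v2) [-+-] → (0.390246, -0.971954, 0.551)–(-0.390246, -0.971954, 0.551)  len=0.7805
  (v3,v8,v9) [--+] → (1.1824, 0, 0.551)–(1.07129, -0.290908, 0.551)  len=0.3114
  (v2,v4,v11) [-++] → (-0.390246, -0.971954, 0.551)–(-1.07129, -0.290908, 0.551)  len=0.9631
  (v9,v8,v1) [+--] → (1.1824, 0, 0.551)–(1.07129, 0.290908, 0.551)  len=0.3114

Chained into 1 loop(s):
  loop 1: 10 segments, perimeter = 6.6592
Total perimeter = 6.659

loops=1 perimeter=6.659


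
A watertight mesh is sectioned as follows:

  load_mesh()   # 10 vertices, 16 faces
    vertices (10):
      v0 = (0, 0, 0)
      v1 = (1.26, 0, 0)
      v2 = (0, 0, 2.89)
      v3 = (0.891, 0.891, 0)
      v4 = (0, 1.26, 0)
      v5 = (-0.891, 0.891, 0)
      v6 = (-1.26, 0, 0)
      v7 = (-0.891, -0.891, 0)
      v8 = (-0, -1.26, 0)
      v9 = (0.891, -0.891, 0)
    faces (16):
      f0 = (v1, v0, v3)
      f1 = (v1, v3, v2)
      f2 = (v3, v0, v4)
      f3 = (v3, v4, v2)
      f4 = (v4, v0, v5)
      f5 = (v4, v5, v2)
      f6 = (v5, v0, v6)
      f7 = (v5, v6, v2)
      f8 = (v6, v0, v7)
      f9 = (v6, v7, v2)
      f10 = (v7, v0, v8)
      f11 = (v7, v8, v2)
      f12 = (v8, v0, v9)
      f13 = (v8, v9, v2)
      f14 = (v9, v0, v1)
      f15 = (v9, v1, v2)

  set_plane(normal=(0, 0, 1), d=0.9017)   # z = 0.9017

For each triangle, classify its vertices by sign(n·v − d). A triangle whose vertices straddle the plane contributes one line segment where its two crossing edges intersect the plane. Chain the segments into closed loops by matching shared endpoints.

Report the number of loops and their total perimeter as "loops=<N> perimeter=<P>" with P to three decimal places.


loops=1 perimeter=5.308

Straddling triangles (8 of 16):
  (v1,v3,v2) [--+] → (0.613002, 0.613002, 0.9017)–(0.866871, 0, 0.9017)  len=0.6635
  (v3,v4,v2) [--+] → (0, 0.866871, 0.9017)–(0.613002, 0.613002, 0.9017)  len=0.6635
  (v4,v5,v2) [--+] → (-0.613002, 0.613002, 0.9017)–(0, 0.866871, 0.9017)  len=0.6635
  (v5,v6,v2) [--+] → (-0.866871, 0, 0.9017)–(-0.613002, 0.613002, 0.9017)  len=0.6635
  (v6,v7,v2) [--+] → (-0.613002, -0.613002, 0.9017)–(-0.866871, 0, 0.9017)  len=0.6635
  (v7,v8,v2) [--+] → (0, -0.866871, 0.9017)–(-0.613002, -0.613002, 0.9017)  len=0.6635
  (v8,v9,v2) [--+] → (0.613002, -0.613002, 0.9017)–(0, -0.866871, 0.9017)  len=0.6635
  (v9,v1,v2) [--+] → (0.866871, 0, 0.9017)–(0.613002, -0.613002, 0.9017)  len=0.6635

Chained into 1 loop(s):
  loop 1: 8 segments, perimeter = 5.3079
Total perimeter = 5.308


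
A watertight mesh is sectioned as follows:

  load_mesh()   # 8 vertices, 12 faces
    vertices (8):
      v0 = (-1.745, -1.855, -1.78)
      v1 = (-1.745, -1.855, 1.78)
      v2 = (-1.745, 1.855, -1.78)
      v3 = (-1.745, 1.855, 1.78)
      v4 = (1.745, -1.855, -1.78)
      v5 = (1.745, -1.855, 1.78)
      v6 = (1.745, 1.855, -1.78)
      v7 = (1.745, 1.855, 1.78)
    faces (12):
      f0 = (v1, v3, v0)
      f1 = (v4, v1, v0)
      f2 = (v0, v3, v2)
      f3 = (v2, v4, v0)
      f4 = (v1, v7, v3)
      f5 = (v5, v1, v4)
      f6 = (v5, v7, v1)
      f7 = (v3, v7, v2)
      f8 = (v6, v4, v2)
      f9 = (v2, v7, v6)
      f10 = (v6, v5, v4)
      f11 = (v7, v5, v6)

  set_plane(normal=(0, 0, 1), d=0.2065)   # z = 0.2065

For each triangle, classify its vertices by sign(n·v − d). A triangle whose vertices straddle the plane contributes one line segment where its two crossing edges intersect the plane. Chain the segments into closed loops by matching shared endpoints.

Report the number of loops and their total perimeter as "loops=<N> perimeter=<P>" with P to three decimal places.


Straddling triangles (8 of 12):
  (v1,v3,v0) [++-] → (-1.745, 0.215201, 0.2065)–(-1.745, -1.855, 0.2065)  len=2.0702
  (v4,v1,v0) [-+-] → (-0.20244, -1.855, 0.2065)–(-1.745, -1.855, 0.2065)  len=1.5426
  (v0,v3,v2) [-+-] → (-1.745, 0.215201, 0.2065)–(-1.745, 1.855, 0.2065)  len=1.6398
  (v5,v1,v4) [++-] → (-0.20244, -1.855, 0.2065)–(1.745, -1.855, 0.2065)  len=1.9474
  (v3,v7,v2) [++-] → (0.20244, 1.855, 0.2065)–(-1.745, 1.855, 0.2065)  len=1.9474
  (v2,v7,v6) [-+-] → (0.20244, 1.855, 0.2065)–(1.745, 1.855, 0.2065)  len=1.5426
  (v6,v5,v4) [-+-] → (1.745, -0.215201, 0.2065)–(1.745, -1.855, 0.2065)  len=1.6398
  (v7,v5,v6) [++-] → (1.745, -0.215201, 0.2065)–(1.745, 1.855, 0.2065)  len=2.0702

Chained into 1 loop(s):
  loop 1: 8 segments, perimeter = 14.4000
Total perimeter = 14.400

loops=1 perimeter=14.400


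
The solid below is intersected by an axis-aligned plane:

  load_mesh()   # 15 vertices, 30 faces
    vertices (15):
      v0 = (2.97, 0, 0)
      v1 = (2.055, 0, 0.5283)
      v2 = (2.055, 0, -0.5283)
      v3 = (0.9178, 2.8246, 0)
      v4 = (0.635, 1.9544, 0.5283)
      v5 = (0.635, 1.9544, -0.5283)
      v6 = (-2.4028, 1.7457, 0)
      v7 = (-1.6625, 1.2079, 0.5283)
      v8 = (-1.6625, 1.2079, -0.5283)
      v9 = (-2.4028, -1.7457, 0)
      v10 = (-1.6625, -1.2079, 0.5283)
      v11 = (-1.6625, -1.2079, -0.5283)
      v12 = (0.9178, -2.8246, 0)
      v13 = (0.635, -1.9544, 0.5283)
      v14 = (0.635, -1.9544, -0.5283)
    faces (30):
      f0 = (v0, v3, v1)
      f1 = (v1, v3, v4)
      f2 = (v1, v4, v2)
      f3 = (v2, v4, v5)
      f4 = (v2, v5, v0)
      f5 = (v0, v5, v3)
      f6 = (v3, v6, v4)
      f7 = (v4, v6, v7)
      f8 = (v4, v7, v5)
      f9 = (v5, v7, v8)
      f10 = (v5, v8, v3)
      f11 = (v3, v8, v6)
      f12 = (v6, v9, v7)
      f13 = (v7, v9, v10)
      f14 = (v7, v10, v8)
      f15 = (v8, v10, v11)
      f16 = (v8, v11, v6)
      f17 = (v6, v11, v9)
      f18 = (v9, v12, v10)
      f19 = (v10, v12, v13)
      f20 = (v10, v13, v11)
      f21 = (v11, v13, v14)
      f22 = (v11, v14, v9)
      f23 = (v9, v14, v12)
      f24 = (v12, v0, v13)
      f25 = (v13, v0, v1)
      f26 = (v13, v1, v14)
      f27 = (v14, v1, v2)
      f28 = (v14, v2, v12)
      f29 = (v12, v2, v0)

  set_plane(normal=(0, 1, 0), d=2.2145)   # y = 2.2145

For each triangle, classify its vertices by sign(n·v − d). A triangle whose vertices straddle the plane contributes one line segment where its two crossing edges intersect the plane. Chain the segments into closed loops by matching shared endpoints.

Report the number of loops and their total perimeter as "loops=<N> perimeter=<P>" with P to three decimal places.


Straddling triangles (6 of 30):
  (v0,v3,v1) [-+-] → (1.36107, 2.2145, 0)–(1.16343, 2.2145, 0.11411)  len=0.2282
  (v1,v3,v4) [-+-] → (1.16343, 2.2145, 0.11411)–(0.719528, 2.2145, 0.370393)  len=0.5126
  (v0,v5,v3) [--+] → (0.719528, 2.2145, -0.370393)–(1.36107, 2.2145, 0)  len=0.7408
  (v3,v6,v4) [+--] → (-0.959944, 2.2145, 0)–(0.719528, 2.2145, 0.370393)  len=1.7198
  (v5,v8,v3) [--+] → (-0.0559373, 2.2145, -0.199367)–(0.719528, 2.2145, -0.370393)  len=0.7941
  (v3,v8,v6) [+--] → (-0.0559373, 2.2145, -0.199367)–(-0.959944, 2.2145, 0)  len=0.9257

Chained into 1 loop(s):
  loop 1: 6 segments, perimeter = 4.9212
Total perimeter = 4.921

loops=1 perimeter=4.921


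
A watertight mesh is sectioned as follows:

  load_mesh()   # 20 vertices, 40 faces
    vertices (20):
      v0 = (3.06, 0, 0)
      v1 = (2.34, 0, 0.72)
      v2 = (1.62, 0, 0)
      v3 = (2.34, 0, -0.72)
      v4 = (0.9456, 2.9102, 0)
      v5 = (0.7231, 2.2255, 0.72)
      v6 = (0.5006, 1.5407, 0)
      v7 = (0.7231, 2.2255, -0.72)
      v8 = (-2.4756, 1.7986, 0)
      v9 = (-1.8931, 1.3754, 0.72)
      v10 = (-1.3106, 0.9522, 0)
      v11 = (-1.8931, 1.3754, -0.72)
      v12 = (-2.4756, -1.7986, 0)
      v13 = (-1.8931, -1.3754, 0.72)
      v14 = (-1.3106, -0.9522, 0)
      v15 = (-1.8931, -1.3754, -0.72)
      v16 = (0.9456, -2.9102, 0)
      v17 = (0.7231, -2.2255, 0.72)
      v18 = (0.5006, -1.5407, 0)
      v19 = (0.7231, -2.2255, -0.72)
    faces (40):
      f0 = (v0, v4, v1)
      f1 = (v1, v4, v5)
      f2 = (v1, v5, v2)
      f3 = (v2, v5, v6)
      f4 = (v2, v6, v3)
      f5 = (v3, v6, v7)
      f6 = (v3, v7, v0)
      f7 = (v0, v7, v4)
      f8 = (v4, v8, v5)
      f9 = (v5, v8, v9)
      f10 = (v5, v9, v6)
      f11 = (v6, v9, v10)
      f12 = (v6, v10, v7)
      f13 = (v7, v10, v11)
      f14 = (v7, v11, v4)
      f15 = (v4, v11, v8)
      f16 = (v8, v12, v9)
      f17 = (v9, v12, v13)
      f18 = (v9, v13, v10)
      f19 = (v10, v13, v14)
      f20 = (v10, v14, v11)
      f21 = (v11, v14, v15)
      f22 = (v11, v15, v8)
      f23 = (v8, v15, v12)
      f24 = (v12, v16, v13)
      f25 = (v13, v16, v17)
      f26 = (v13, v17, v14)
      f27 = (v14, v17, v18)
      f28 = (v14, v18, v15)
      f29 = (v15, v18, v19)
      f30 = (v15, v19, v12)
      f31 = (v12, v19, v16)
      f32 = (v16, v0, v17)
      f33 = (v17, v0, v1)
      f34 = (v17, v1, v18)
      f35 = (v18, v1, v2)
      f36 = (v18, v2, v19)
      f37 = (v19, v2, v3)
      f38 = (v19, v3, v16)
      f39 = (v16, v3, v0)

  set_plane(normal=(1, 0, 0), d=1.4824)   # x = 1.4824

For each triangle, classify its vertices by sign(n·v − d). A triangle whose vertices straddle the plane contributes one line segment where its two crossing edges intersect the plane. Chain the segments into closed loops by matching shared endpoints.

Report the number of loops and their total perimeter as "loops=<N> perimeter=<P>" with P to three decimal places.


Straddling triangles (16 of 40):
  (v0,v4,v1) [+-+] → (1.4824, 2.17136, 0)–(1.4824, 1.78986, 0.277177)  len=0.4716
  (v1,v4,v5) [+--] → (1.4824, 1.78986, 0.277177)–(1.4824, 1.1804, 0.72)  len=0.7534
  (v1,v5,v2) [+-+] → (1.4824, 1.1804, 0.72)–(1.4824, 0.34143, 0.11046)  len=1.0370
  (v2,v5,v6) [+--] → (1.4824, 0.34143, 0.11046)–(1.4824, 0.189387, 0)  len=0.1879
  (v2,v6,v3) [+-+] → (1.4824, 0.189387, 0)–(1.4824, 0.718334, -0.384308)  len=0.6538
  (v3,v6,v7) [+--] → (1.4824, 0.718334, -0.384308)–(1.4824, 1.1804, -0.72)  len=0.5711
  (v3,v7,v0) [+-+] → (1.4824, 1.1804, -0.72)–(1.4824, 1.5024, -0.486059)  len=0.3980
  (v0,v7,v4) [+--] → (1.4824, 1.5024, -0.486059)–(1.4824, 2.17136, 0)  len=0.8269
  (v16,v0,v17) [-+-] → (1.4824, -2.17136, 0)–(1.4824, -1.5024, 0.486059)  len=0.8269
  (v17,v0,v1) [-++] → (1.4824, -1.5024, 0.486059)–(1.4824, -1.1804, 0.72)  len=0.3980
  (v17,v1,v18) [-+-] → (1.4824, -1.1804, 0.72)–(1.4824, -0.718334, 0.384308)  len=0.5711
  (v18,v1,v2) [-++] → (1.4824, -0.718334, 0.384308)–(1.4824, -0.189387, 0)  len=0.6538
  (v18,v2,v19) [-+-] → (1.4824, -0.189387, 0)–(1.4824, -0.34143, -0.11046)  len=0.1879
  (v19,v2,v3) [-++] → (1.4824, -0.34143, -0.11046)–(1.4824, -1.1804, -0.72)  len=1.0370
  (v19,v3,v16) [-+-] → (1.4824, -1.1804, -0.72)–(1.4824, -1.78986, -0.277177)  len=0.7534
  (v16,v3,v0) [-++] → (1.4824, -1.78986, -0.277177)–(1.4824, -2.17136, 0)  len=0.4716

Chained into 2 loop(s):
  loop 1: 8 segments, perimeter = 4.8997
  loop 2: 8 segments, perimeter = 4.8997
Total perimeter = 9.799

loops=2 perimeter=9.799


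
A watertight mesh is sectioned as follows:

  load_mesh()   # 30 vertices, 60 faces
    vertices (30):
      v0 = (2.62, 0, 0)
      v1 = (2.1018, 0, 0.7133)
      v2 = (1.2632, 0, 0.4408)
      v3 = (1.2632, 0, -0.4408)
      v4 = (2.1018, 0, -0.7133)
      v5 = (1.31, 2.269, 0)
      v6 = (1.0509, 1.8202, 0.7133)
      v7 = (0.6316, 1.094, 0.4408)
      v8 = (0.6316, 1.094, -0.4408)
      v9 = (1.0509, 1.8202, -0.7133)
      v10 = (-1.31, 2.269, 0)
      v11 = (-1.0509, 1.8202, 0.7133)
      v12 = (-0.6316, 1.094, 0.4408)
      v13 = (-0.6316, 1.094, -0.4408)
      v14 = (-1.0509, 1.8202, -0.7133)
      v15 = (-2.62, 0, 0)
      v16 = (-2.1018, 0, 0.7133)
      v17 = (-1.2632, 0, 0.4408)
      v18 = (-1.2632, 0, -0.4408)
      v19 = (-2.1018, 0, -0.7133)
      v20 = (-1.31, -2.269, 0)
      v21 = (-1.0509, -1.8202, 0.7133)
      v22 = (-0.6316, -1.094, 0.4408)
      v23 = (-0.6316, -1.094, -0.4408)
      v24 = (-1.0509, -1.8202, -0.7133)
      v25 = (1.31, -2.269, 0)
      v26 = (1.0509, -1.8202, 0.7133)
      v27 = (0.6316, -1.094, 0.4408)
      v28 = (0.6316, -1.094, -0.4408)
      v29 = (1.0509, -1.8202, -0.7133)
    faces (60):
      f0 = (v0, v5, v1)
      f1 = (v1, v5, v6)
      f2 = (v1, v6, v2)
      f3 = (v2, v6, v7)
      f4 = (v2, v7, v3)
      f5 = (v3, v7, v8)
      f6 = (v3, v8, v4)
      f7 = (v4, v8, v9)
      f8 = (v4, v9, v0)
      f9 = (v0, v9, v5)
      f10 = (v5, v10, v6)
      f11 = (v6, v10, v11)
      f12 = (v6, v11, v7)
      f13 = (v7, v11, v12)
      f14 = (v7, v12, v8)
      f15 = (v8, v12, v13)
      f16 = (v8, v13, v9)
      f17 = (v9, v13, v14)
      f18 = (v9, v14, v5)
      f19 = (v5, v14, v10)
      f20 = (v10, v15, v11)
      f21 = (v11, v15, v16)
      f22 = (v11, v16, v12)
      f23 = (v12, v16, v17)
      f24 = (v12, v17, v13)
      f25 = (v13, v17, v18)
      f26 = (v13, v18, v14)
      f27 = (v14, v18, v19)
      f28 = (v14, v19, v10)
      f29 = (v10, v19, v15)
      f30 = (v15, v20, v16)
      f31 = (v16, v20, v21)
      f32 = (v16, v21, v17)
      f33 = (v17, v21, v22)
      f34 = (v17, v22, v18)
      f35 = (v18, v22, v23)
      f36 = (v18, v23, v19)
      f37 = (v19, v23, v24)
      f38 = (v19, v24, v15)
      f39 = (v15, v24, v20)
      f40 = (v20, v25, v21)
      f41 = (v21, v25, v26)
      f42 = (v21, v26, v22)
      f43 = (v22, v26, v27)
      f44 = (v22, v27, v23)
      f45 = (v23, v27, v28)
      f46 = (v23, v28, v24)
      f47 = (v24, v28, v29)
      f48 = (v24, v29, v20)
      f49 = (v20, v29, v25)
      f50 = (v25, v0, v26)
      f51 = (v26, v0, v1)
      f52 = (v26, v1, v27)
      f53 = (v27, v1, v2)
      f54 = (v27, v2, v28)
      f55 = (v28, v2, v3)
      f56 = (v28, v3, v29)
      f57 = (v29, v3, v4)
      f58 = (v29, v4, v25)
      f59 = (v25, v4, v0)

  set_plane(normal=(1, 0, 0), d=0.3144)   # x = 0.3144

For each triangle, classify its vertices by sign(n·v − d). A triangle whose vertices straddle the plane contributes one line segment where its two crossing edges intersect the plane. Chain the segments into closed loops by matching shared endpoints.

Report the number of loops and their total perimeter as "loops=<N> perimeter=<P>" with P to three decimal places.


Straddling triangles (20 of 60):
  (v5,v10,v6) [+-+] → (0.3144, 2.269, 0)–(0.3144, 1.96021, 0.490781)  len=0.5798
  (v6,v10,v11) [+--] → (0.3144, 1.96021, 0.490781)–(0.3144, 1.8202, 0.7133)  len=0.2629
  (v6,v11,v7) [+-+] → (0.3144, 1.8202, 0.7133)–(0.3144, 1.23091, 0.492174)  len=0.6294
  (v7,v11,v12) [+--] → (0.3144, 1.23091, 0.492174)–(0.3144, 1.094, 0.4408)  len=0.1462
  (v7,v12,v8) [+-+] → (0.3144, 1.094, 0.4408)–(0.3144, 1.094, -0.219423)  len=0.6602
  (v8,v12,v13) [+--] → (0.3144, 1.094, -0.219423)–(0.3144, 1.094, -0.4408)  len=0.2214
  (v8,v13,v9) [+-+] → (0.3144, 1.094, -0.4408)–(0.3144, 1.50231, -0.594015)  len=0.4361
  (v9,v13,v14) [+--] → (0.3144, 1.50231, -0.594015)–(0.3144, 1.8202, -0.7133)  len=0.3395
  (v9,v14,v5) [+-+] → (0.3144, 1.8202, -0.7133)–(0.3144, 2.07974, -0.300801)  len=0.4874
  (v5,v14,v10) [+--] → (0.3144, 2.07974, -0.300801)–(0.3144, 2.269, 0)  len=0.3554
  (v20,v25,v21) [-+-] → (0.3144, -2.269, 0)–(0.3144, -2.07974, 0.300801)  len=0.3554
  (v21,v25,v26) [-++] → (0.3144, -2.07974, 0.300801)–(0.3144, -1.8202, 0.7133)  len=0.4874
  (v21,v26,v22) [-+-] → (0.3144, -1.8202, 0.7133)–(0.3144, -1.50231, 0.594015)  len=0.3395
  (v22,v26,v27) [-++] → (0.3144, -1.50231, 0.594015)–(0.3144, -1.094, 0.4408)  len=0.4361
  (v22,v27,v23) [-+-] → (0.3144, -1.094, 0.4408)–(0.3144, -1.094, 0.219423)  len=0.2214
  (v23,v27,v28) [-++] → (0.3144, -1.094, 0.219423)–(0.3144, -1.094, -0.4408)  len=0.6602
  (v23,v28,v24) [-+-] → (0.3144, -1.094, -0.4408)–(0.3144, -1.23091, -0.492174)  len=0.1462
  (v24,v28,v29) [-++] → (0.3144, -1.23091, -0.492174)–(0.3144, -1.8202, -0.7133)  len=0.6294
  (v24,v29,v20) [-+-] → (0.3144, -1.8202, -0.7133)–(0.3144, -1.96021, -0.490781)  len=0.2629
  (v20,v29,v25) [-++] → (0.3144, -1.96021, -0.490781)–(0.3144, -2.269, 0)  len=0.5798

Chained into 2 loop(s):
  loop 1: 10 segments, perimeter = 4.1184
  loop 2: 10 segments, perimeter = 4.1184
Total perimeter = 8.237

loops=2 perimeter=8.237


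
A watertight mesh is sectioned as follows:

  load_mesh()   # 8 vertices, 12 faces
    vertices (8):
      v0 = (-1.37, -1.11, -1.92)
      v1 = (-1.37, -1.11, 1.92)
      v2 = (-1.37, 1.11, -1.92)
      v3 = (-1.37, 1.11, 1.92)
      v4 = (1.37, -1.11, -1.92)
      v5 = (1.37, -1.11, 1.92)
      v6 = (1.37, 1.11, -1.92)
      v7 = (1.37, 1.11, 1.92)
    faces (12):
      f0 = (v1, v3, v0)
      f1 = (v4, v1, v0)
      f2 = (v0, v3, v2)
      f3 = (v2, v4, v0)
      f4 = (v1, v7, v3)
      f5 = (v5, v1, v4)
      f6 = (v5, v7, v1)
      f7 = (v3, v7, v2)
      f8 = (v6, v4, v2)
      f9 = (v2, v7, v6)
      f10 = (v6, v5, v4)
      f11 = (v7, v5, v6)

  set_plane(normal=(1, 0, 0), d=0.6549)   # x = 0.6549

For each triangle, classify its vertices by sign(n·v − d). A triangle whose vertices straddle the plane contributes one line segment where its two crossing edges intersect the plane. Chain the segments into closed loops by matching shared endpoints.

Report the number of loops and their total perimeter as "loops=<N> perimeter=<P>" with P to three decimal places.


Straddling triangles (8 of 12):
  (v4,v1,v0) [+--] → (0.6549, -1.11, -0.917816)–(0.6549, -1.11, -1.92)  len=1.0022
  (v2,v4,v0) [-+-] → (0.6549, -0.530612, -1.92)–(0.6549, -1.11, -1.92)  len=0.5794
  (v1,v7,v3) [-+-] → (0.6549, 0.530612, 1.92)–(0.6549, 1.11, 1.92)  len=0.5794
  (v5,v1,v4) [+-+] → (0.6549, -1.11, 1.92)–(0.6549, -1.11, -0.917816)  len=2.8378
  (v5,v7,v1) [++-] → (0.6549, 0.530612, 1.92)–(0.6549, -1.11, 1.92)  len=1.6406
  (v3,v7,v2) [-+-] → (0.6549, 1.11, 1.92)–(0.6549, 1.11, 0.917816)  len=1.0022
  (v6,v4,v2) [++-] → (0.6549, -0.530612, -1.92)–(0.6549, 1.11, -1.92)  len=1.6406
  (v2,v7,v6) [-++] → (0.6549, 1.11, 0.917816)–(0.6549, 1.11, -1.92)  len=2.8378

Chained into 1 loop(s):
  loop 1: 8 segments, perimeter = 12.1200
Total perimeter = 12.120

loops=1 perimeter=12.120


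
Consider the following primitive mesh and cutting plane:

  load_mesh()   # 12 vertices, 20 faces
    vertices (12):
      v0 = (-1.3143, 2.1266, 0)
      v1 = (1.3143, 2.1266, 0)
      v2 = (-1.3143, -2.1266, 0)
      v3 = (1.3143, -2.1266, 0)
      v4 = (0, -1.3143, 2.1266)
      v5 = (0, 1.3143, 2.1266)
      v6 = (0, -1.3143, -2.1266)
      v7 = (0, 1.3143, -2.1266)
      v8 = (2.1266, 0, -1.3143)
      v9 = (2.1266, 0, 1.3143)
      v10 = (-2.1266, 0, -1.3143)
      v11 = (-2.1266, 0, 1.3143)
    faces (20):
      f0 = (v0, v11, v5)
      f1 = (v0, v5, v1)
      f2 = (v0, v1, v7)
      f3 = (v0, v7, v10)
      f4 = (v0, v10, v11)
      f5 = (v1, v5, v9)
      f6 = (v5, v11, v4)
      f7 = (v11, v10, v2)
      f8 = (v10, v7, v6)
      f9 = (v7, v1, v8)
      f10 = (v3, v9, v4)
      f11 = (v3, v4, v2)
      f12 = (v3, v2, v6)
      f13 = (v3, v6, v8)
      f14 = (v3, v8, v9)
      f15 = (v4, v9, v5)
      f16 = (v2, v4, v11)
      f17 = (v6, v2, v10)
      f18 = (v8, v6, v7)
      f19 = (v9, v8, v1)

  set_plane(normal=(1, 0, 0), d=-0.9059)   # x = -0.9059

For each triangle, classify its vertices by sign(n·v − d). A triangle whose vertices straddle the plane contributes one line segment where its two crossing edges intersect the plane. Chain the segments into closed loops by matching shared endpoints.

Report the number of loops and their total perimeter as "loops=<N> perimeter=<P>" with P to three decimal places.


Straddling triangles (10 of 20):
  (v0,v11,v5) [--+] → (-0.9059, 0.754428, 1.78057)–(-0.9059, 1.87419, 0.660811)  len=1.5836
  (v0,v5,v1) [-++] → (-0.9059, 1.87419, 0.660811)–(-0.9059, 2.1266, 0)  len=0.7074
  (v0,v1,v7) [-++] → (-0.9059, 2.1266, 0)–(-0.9059, 1.87419, -0.660811)  len=0.7074
  (v0,v7,v10) [-+-] → (-0.9059, 1.87419, -0.660811)–(-0.9059, 0.754428, -1.78057)  len=1.5836
  (v5,v11,v4) [+-+] → (-0.9059, 0.754428, 1.78057)–(-0.9059, -0.754428, 1.78057)  len=1.5089
  (v10,v7,v6) [-++] → (-0.9059, 0.754428, -1.78057)–(-0.9059, -0.754428, -1.78057)  len=1.5089
  (v3,v4,v2) [++-] → (-0.9059, -1.87419, 0.660811)–(-0.9059, -2.1266, 0)  len=0.7074
  (v3,v2,v6) [+-+] → (-0.9059, -2.1266, 0)–(-0.9059, -1.87419, -0.660811)  len=0.7074
  (v2,v4,v11) [-+-] → (-0.9059, -1.87419, 0.660811)–(-0.9059, -0.754428, 1.78057)  len=1.5836
  (v6,v2,v10) [+--] → (-0.9059, -1.87419, -0.660811)–(-0.9059, -0.754428, -1.78057)  len=1.5836

Chained into 1 loop(s):
  loop 1: 10 segments, perimeter = 12.1815
Total perimeter = 12.182

loops=1 perimeter=12.182


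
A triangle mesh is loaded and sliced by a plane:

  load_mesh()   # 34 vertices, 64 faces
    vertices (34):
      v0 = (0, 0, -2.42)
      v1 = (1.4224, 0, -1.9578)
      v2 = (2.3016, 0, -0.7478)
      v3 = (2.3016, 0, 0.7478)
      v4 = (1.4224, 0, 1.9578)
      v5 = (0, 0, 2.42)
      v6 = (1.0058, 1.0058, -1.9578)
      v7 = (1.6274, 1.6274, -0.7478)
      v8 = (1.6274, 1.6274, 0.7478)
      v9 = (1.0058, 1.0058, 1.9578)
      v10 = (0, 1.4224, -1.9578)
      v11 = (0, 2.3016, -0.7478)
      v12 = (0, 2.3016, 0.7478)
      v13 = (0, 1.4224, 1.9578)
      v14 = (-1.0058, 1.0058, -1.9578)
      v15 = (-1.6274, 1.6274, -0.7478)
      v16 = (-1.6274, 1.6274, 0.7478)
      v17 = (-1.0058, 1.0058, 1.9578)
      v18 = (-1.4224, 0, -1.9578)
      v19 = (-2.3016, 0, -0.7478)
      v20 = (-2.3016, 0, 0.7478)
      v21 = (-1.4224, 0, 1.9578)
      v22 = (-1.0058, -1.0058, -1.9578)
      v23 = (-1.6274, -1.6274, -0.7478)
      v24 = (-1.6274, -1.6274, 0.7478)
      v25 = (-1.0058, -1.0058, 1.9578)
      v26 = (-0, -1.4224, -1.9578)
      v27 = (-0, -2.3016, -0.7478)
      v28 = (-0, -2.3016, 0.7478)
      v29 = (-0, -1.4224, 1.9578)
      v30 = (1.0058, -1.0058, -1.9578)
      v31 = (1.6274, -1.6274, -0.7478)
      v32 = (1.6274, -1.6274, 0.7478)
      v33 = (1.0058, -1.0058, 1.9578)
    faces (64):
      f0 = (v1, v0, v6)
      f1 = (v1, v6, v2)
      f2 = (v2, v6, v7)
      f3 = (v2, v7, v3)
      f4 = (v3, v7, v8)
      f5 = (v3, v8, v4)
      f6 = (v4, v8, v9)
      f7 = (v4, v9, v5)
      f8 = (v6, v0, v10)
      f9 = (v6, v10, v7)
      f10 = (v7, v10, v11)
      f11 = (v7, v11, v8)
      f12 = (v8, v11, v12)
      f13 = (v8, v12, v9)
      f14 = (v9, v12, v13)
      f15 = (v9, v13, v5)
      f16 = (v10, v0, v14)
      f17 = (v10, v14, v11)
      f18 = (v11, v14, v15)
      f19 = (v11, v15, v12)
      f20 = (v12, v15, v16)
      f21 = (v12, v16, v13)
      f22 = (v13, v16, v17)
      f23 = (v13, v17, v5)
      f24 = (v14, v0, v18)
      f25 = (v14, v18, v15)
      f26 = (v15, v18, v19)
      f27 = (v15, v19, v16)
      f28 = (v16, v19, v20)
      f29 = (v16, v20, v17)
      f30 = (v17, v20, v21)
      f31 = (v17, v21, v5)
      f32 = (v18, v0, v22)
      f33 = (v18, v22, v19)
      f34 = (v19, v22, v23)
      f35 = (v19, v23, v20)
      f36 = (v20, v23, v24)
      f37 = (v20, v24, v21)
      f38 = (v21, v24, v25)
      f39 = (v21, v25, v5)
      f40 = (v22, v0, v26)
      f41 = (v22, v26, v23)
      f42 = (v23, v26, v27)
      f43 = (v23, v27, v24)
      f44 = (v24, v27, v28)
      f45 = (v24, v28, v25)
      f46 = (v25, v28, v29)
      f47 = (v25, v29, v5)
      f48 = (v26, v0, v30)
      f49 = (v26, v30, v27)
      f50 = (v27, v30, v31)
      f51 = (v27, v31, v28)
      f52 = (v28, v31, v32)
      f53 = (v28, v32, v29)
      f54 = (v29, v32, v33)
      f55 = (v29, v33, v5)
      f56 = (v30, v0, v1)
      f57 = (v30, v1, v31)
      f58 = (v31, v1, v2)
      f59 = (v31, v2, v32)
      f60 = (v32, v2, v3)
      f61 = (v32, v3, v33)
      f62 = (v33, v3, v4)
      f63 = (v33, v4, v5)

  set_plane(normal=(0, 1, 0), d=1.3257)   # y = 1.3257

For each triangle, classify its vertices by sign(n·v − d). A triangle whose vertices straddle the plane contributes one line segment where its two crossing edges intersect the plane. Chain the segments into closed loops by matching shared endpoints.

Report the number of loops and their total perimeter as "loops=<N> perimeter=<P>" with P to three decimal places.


loops=1 perimeter=11.866

Straddling triangles (20 of 64):
  (v2,v6,v7) [--+] → (1.3257, 1.3257, -1.33509)–(1.75239, 1.3257, -0.7478)  len=0.7259
  (v2,v7,v3) [-+-] → (1.75239, 1.3257, -0.7478)–(1.75239, 1.3257, -0.470534)  len=0.2773
  (v3,v7,v8) [-++] → (1.75239, 1.3257, -0.470534)–(1.75239, 1.3257, 0.7478)  len=1.2183
  (v3,v8,v4) [-+-] → (1.75239, 1.3257, 0.7478)–(1.5894, 1.3257, 0.972119)  len=0.2773
  (v4,v8,v9) [-+-] → (1.5894, 1.3257, 0.972119)–(1.3257, 1.3257, 1.33509)  len=0.4486
  (v6,v0,v10) [--+] → (0, 1.3257, -1.98922)–(0.233463, 1.3257, -1.9578)  len=0.2356
  (v6,v10,v7) [-++] → (0.233463, 1.3257, -1.9578)–(1.3257, 1.3257, -1.33509)  len=1.2573
  (v8,v12,v9) [++-] → (0.757494, 1.3257, 1.65908)–(1.3257, 1.3257, 1.33509)  len=0.6541
  (v9,v12,v13) [-++] → (0.757494, 1.3257, 1.65908)–(0.233463, 1.3257, 1.9578)  len=0.6032
  (v9,v13,v5) [-+-] → (0.233463, 1.3257, 1.9578)–(0, 1.3257, 1.98922)  len=0.2356
  (v10,v0,v14) [+--] → (0, 1.3257, -1.98922)–(-0.233463, 1.3257, -1.9578)  len=0.2356
  (v10,v14,v11) [+-+] → (-0.233463, 1.3257, -1.9578)–(-0.757494, 1.3257, -1.65908)  len=0.6032
  (v11,v14,v15) [+-+] → (-0.757494, 1.3257, -1.65908)–(-1.3257, 1.3257, -1.33509)  len=0.6541
  (v13,v16,v17) [++-] → (-1.3257, 1.3257, 1.33509)–(-0.233463, 1.3257, 1.9578)  len=1.2573
  (v13,v17,v5) [+--] → (-0.233463, 1.3257, 1.9578)–(0, 1.3257, 1.98922)  len=0.2356
  (v14,v18,v15) [--+] → (-1.5894, 1.3257, -0.972119)–(-1.3257, 1.3257, -1.33509)  len=0.4486
  (v15,v18,v19) [+--] → (-1.5894, 1.3257, -0.972119)–(-1.75239, 1.3257, -0.7478)  len=0.2773
  (v15,v19,v16) [+-+] → (-1.75239, 1.3257, -0.7478)–(-1.75239, 1.3257, 0.470534)  len=1.2183
  (v16,v19,v20) [+--] → (-1.75239, 1.3257, 0.470534)–(-1.75239, 1.3257, 0.7478)  len=0.2773
  (v16,v20,v17) [+--] → (-1.75239, 1.3257, 0.7478)–(-1.3257, 1.3257, 1.33509)  len=0.7259

Chained into 1 loop(s):
  loop 1: 20 segments, perimeter = 11.8663
Total perimeter = 11.866


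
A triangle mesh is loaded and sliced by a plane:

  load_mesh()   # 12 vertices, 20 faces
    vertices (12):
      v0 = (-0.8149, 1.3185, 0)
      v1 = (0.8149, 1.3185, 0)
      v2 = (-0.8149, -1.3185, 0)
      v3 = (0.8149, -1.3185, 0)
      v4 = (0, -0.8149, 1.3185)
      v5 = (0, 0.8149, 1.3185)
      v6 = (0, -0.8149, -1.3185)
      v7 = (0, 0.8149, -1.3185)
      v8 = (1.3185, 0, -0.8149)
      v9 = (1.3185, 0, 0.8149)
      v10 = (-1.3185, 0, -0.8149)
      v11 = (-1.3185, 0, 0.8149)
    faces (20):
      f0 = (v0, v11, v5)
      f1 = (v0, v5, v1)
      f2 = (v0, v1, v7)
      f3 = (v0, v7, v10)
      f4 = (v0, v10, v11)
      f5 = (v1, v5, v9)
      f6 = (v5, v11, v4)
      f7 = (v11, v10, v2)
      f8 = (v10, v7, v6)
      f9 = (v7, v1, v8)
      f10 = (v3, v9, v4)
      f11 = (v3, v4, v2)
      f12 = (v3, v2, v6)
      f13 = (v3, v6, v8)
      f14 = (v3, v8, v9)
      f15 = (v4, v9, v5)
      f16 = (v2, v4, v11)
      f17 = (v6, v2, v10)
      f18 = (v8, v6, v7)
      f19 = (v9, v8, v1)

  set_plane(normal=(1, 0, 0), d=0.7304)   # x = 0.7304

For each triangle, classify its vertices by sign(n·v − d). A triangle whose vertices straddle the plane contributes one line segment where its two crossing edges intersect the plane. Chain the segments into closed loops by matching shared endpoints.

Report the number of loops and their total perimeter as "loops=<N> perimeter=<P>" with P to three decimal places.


loops=1 perimeter=7.146

Straddling triangles (10 of 20):
  (v0,v5,v1) [--+] → (0.7304, 1.26628, 0.13672)–(0.7304, 1.3185, 0)  len=0.1464
  (v0,v1,v7) [-+-] → (0.7304, 1.3185, 0)–(0.7304, 1.26628, -0.13672)  len=0.1464
  (v1,v5,v9) [+-+] → (0.7304, 1.26628, 0.13672)–(0.7304, 0.363476, 1.03952)  len=1.2768
  (v7,v1,v8) [-++] → (0.7304, 1.26628, -0.13672)–(0.7304, 0.363476, -1.03952)  len=1.2768
  (v3,v9,v4) [++-] → (0.7304, -0.363476, 1.03952)–(0.7304, -1.26628, 0.13672)  len=1.2768
  (v3,v4,v2) [+--] → (0.7304, -1.26628, 0.13672)–(0.7304, -1.3185, 0)  len=0.1464
  (v3,v2,v6) [+--] → (0.7304, -1.3185, 0)–(0.7304, -1.26628, -0.13672)  len=0.1464
  (v3,v6,v8) [+-+] → (0.7304, -1.26628, -0.13672)–(0.7304, -0.363476, -1.03952)  len=1.2768
  (v4,v9,v5) [-+-] → (0.7304, -0.363476, 1.03952)–(0.7304, 0.363476, 1.03952)  len=0.7270
  (v8,v6,v7) [+--] → (0.7304, -0.363476, -1.03952)–(0.7304, 0.363476, -1.03952)  len=0.7270

Chained into 1 loop(s):
  loop 1: 10 segments, perimeter = 7.1463
Total perimeter = 7.146


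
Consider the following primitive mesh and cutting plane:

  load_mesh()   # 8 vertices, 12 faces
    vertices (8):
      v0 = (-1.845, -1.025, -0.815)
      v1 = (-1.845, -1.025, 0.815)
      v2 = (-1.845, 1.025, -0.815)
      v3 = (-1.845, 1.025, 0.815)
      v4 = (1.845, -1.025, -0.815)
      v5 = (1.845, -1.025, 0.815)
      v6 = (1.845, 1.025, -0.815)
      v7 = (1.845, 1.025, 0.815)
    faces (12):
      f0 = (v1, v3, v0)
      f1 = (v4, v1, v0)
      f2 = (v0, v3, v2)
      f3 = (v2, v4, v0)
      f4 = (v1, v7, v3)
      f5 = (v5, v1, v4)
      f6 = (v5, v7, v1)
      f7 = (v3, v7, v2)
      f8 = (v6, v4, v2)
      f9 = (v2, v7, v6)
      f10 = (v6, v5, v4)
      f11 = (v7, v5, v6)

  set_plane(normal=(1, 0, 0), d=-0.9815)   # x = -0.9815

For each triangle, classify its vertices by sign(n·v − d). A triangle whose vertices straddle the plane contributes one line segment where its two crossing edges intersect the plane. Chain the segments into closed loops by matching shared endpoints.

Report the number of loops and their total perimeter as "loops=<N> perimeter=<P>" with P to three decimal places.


Straddling triangles (8 of 12):
  (v4,v1,v0) [+--] → (-0.9815, -1.025, 0.433562)–(-0.9815, -1.025, -0.815)  len=1.2486
  (v2,v4,v0) [-+-] → (-0.9815, 0.545278, -0.815)–(-0.9815, -1.025, -0.815)  len=1.5703
  (v1,v7,v3) [-+-] → (-0.9815, -0.545278, 0.815)–(-0.9815, 1.025, 0.815)  len=1.5703
  (v5,v1,v4) [+-+] → (-0.9815, -1.025, 0.815)–(-0.9815, -1.025, 0.433562)  len=0.3814
  (v5,v7,v1) [++-] → (-0.9815, -0.545278, 0.815)–(-0.9815, -1.025, 0.815)  len=0.4797
  (v3,v7,v2) [-+-] → (-0.9815, 1.025, 0.815)–(-0.9815, 1.025, -0.433562)  len=1.2486
  (v6,v4,v2) [++-] → (-0.9815, 0.545278, -0.815)–(-0.9815, 1.025, -0.815)  len=0.4797
  (v2,v7,v6) [-++] → (-0.9815, 1.025, -0.433562)–(-0.9815, 1.025, -0.815)  len=0.3814

Chained into 1 loop(s):
  loop 1: 8 segments, perimeter = 7.3600
Total perimeter = 7.360

loops=1 perimeter=7.360


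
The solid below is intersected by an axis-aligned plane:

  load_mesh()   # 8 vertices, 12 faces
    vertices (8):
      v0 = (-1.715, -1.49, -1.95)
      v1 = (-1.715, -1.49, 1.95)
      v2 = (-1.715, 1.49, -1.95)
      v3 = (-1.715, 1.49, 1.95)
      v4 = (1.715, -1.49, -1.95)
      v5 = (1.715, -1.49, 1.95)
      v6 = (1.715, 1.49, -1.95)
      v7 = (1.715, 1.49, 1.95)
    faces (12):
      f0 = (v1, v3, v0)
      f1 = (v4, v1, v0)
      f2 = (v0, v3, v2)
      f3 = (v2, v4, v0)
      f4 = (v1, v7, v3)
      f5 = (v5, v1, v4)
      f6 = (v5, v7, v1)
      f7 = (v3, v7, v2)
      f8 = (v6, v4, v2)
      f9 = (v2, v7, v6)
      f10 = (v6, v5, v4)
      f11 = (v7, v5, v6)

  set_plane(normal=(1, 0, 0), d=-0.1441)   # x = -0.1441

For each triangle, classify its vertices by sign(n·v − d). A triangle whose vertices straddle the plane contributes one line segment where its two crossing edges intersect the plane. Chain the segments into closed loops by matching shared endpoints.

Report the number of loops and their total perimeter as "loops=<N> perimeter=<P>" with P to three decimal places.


loops=1 perimeter=13.760

Straddling triangles (8 of 12):
  (v4,v1,v0) [+--] → (-0.1441, -1.49, 0.163845)–(-0.1441, -1.49, -1.95)  len=2.1138
  (v2,v4,v0) [-+-] → (-0.1441, 0.125195, -1.95)–(-0.1441, -1.49, -1.95)  len=1.6152
  (v1,v7,v3) [-+-] → (-0.1441, -0.125195, 1.95)–(-0.1441, 1.49, 1.95)  len=1.6152
  (v5,v1,v4) [+-+] → (-0.1441, -1.49, 1.95)–(-0.1441, -1.49, 0.163845)  len=1.7862
  (v5,v7,v1) [++-] → (-0.1441, -0.125195, 1.95)–(-0.1441, -1.49, 1.95)  len=1.3648
  (v3,v7,v2) [-+-] → (-0.1441, 1.49, 1.95)–(-0.1441, 1.49, -0.163845)  len=2.1138
  (v6,v4,v2) [++-] → (-0.1441, 0.125195, -1.95)–(-0.1441, 1.49, -1.95)  len=1.3648
  (v2,v7,v6) [-++] → (-0.1441, 1.49, -0.163845)–(-0.1441, 1.49, -1.95)  len=1.7862

Chained into 1 loop(s):
  loop 1: 8 segments, perimeter = 13.7600
Total perimeter = 13.760


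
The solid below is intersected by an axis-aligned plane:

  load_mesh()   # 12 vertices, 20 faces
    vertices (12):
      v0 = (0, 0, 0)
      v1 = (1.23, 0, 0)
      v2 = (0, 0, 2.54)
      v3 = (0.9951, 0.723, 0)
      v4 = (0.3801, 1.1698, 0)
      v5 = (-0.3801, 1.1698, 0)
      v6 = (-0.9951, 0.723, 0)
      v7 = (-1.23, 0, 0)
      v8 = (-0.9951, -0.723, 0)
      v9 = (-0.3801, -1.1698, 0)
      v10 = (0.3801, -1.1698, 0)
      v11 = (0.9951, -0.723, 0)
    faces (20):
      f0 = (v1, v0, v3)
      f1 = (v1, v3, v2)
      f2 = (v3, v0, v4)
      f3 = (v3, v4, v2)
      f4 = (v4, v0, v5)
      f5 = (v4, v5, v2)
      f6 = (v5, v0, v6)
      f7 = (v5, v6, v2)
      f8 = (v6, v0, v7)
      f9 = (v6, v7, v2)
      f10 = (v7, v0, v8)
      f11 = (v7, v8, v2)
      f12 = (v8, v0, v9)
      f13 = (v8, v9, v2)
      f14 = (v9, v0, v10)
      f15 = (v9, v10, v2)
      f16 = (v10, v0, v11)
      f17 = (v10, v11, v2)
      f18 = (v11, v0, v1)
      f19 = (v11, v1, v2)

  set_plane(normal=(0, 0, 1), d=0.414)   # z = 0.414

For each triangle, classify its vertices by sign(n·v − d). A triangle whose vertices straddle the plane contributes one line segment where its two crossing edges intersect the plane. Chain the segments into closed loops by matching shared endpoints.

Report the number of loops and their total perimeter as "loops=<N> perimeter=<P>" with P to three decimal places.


loops=1 perimeter=6.363

Straddling triangles (10 of 20):
  (v1,v3,v2) [--+] → (0.832907, 0.605157, 0.414)–(1.02952, 0, 0.414)  len=0.6363
  (v3,v4,v2) [--+] → (0.318147, 0.979132, 0.414)–(0.832907, 0.605157, 0.414)  len=0.6363
  (v4,v5,v2) [--+] → (-0.318147, 0.979132, 0.414)–(0.318147, 0.979132, 0.414)  len=0.6363
  (v5,v6,v2) [--+] → (-0.832907, 0.605157, 0.414)–(-0.318147, 0.979132, 0.414)  len=0.6363
  (v6,v7,v2) [--+] → (-1.02952, 0, 0.414)–(-0.832907, 0.605157, 0.414)  len=0.6363
  (v7,v8,v2) [--+] → (-0.832907, -0.605157, 0.414)–(-1.02952, 0, 0.414)  len=0.6363
  (v8,v9,v2) [--+] → (-0.318147, -0.979132, 0.414)–(-0.832907, -0.605157, 0.414)  len=0.6363
  (v9,v10,v2) [--+] → (0.318147, -0.979132, 0.414)–(-0.318147, -0.979132, 0.414)  len=0.6363
  (v10,v11,v2) [--+] → (0.832907, -0.605157, 0.414)–(0.318147, -0.979132, 0.414)  len=0.6363
  (v11,v1,v2) [--+] → (1.02952, 0, 0.414)–(0.832907, -0.605157, 0.414)  len=0.6363

Chained into 1 loop(s):
  loop 1: 10 segments, perimeter = 6.3628
Total perimeter = 6.363


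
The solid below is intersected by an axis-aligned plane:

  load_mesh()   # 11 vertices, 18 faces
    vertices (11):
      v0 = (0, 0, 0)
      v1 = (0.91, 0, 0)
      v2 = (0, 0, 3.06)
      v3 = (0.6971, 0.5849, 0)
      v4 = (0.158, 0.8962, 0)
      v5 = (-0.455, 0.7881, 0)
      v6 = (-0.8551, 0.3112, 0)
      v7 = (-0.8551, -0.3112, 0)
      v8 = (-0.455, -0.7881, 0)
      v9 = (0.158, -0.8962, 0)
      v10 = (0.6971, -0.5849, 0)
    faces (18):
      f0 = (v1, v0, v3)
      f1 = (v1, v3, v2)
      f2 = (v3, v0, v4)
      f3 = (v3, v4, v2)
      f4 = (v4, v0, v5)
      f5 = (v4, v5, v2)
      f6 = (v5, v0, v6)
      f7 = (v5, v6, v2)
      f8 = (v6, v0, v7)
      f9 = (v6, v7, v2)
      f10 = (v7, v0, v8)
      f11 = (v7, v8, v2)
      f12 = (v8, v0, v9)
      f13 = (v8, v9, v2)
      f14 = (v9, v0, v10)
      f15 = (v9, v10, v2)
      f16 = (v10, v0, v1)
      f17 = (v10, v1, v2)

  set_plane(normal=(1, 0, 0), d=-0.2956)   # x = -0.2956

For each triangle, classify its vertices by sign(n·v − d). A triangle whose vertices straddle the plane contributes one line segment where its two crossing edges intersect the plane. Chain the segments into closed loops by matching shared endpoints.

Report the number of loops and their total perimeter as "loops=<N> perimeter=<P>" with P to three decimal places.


Straddling triangles (10 of 18):
  (v4,v0,v5) [++-] → (-0.2956, 0.512005, 0)–(-0.2956, 0.81621, 0)  len=0.3042
  (v4,v5,v2) [+-+] → (-0.2956, 0.81621, 0)–(-0.2956, 0.512005, 1.07201)  len=1.1143
  (v5,v0,v6) [-+-] → (-0.2956, 0.512005, 0)–(-0.2956, 0.107579, 0)  len=0.4044
  (v5,v6,v2) [--+] → (-0.2956, 0.107579, 2.00219)–(-0.2956, 0.512005, 1.07201)  len=1.0143
  (v6,v0,v7) [-+-] → (-0.2956, 0.107579, 0)–(-0.2956, -0.107579, 0)  len=0.2152
  (v6,v7,v2) [--+] → (-0.2956, -0.107579, 2.00219)–(-0.2956, 0.107579, 2.00219)  len=0.2152
  (v7,v0,v8) [-+-] → (-0.2956, -0.107579, 0)–(-0.2956, -0.512005, 0)  len=0.4044
  (v7,v8,v2) [--+] → (-0.2956, -0.512005, 1.07201)–(-0.2956, -0.107579, 2.00219)  len=1.0143
  (v8,v0,v9) [-++] → (-0.2956, -0.512005, 0)–(-0.2956, -0.81621, 0)  len=0.3042
  (v8,v9,v2) [-++] → (-0.2956, -0.81621, 0)–(-0.2956, -0.512005, 1.07201)  len=1.1143

Chained into 1 loop(s):
  loop 1: 10 segments, perimeter = 6.1048
Total perimeter = 6.105

loops=1 perimeter=6.105


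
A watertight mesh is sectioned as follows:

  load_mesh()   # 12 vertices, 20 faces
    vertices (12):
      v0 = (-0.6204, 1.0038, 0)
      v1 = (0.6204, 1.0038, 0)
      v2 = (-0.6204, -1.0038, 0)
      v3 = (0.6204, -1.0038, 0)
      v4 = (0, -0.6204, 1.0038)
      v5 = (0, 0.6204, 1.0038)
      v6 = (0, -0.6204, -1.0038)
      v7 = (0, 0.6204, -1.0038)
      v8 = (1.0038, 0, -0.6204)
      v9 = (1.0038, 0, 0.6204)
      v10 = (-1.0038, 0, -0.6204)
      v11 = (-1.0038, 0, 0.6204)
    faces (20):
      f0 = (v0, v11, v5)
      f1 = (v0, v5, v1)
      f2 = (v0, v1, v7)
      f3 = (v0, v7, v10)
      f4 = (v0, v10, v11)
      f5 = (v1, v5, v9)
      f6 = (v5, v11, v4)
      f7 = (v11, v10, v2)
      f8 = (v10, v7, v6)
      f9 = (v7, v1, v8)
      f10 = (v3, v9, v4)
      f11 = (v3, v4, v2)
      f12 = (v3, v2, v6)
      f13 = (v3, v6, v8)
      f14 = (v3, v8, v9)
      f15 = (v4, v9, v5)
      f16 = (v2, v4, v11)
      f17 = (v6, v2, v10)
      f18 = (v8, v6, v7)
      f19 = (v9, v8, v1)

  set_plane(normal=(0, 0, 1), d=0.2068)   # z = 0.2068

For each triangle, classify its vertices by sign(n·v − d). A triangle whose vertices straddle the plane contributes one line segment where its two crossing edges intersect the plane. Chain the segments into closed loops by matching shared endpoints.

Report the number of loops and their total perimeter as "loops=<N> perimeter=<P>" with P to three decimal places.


Straddling triangles (10 of 20):
  (v0,v11,v5) [-++] → (-0.7482, 0.6692, 0.2068)–(-0.492587, 0.924813, 0.2068)  len=0.3615
  (v0,v5,v1) [-+-] → (-0.492587, 0.924813, 0.2068)–(0.492587, 0.924813, 0.2068)  len=0.9852
  (v0,v10,v11) [--+] → (-1.0038, 0, 0.2068)–(-0.7482, 0.6692, 0.2068)  len=0.7164
  (v1,v5,v9) [-++] → (0.492587, 0.924813, 0.2068)–(0.7482, 0.6692, 0.2068)  len=0.3615
  (v11,v10,v2) [+--] → (-1.0038, 0, 0.2068)–(-0.7482, -0.6692, 0.2068)  len=0.7164
  (v3,v9,v4) [-++] → (0.7482, -0.6692, 0.2068)–(0.492587, -0.924813, 0.2068)  len=0.3615
  (v3,v4,v2) [-+-] → (0.492587, -0.924813, 0.2068)–(-0.492587, -0.924813, 0.2068)  len=0.9852
  (v3,v8,v9) [--+] → (1.0038, 0, 0.2068)–(0.7482, -0.6692, 0.2068)  len=0.7164
  (v2,v4,v11) [-++] → (-0.492587, -0.924813, 0.2068)–(-0.7482, -0.6692, 0.2068)  len=0.3615
  (v9,v8,v1) [+--] → (1.0038, 0, 0.2068)–(0.7482, 0.6692, 0.2068)  len=0.7164

Chained into 1 loop(s):
  loop 1: 10 segments, perimeter = 6.2817
Total perimeter = 6.282

loops=1 perimeter=6.282
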